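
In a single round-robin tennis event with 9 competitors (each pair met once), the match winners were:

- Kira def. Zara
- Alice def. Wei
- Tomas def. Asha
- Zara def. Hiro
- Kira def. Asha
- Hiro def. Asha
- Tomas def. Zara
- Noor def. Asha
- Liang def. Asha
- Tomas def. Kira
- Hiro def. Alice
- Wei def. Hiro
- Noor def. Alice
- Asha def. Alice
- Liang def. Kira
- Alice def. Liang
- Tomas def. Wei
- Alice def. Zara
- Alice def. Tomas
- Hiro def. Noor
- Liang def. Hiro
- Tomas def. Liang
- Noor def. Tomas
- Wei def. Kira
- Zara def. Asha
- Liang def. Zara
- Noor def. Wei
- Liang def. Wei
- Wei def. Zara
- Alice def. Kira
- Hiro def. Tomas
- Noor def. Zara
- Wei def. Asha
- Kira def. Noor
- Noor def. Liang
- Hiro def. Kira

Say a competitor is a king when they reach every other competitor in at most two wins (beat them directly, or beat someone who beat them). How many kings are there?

Asha cannot reach Noor, Hiro in two steps.
Liang reaches everyone (king).
Noor reaches everyone (king).
Alice reaches everyone (king).
Tomas reaches everyone (king).
Hiro reaches everyone (king).
Kira reaches everyone (king).
Wei cannot reach Liang in two steps.
Zara cannot reach Liang, Wei in two steps.
Kings: Liang, Noor, Alice, Tomas, Hiro, Kira — 6.

6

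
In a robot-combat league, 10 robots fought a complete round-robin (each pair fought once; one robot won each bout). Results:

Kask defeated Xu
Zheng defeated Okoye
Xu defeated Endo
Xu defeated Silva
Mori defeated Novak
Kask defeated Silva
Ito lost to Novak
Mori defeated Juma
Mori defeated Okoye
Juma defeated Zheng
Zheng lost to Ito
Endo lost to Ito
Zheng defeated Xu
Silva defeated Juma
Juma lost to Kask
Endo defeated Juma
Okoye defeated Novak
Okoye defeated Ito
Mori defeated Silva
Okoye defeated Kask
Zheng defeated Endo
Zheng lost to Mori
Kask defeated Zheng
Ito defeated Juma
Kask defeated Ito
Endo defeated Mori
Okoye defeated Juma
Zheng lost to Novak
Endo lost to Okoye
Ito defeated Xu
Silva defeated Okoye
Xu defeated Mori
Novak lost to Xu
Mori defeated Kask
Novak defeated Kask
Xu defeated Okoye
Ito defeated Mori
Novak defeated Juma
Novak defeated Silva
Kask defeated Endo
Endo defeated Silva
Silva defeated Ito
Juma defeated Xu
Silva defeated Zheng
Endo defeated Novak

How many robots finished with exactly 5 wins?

4

Win totals: Zheng 3, Okoye 5, Kask 6, Novak 5, Ito 5, Juma 2, Endo 4, Silva 4, Mori 6, Xu 5.
Exactly 5: Okoye, Novak, Ito, Xu — 4 robots.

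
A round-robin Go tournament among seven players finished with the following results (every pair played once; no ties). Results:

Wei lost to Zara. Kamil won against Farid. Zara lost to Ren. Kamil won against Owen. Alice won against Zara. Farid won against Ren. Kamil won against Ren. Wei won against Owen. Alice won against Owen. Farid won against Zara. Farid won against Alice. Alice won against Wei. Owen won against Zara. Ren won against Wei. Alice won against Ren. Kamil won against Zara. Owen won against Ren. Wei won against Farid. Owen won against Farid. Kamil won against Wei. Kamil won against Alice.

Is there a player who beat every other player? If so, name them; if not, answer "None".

Kamil has 6 wins out of 6 opponents — a perfect record.

Kamil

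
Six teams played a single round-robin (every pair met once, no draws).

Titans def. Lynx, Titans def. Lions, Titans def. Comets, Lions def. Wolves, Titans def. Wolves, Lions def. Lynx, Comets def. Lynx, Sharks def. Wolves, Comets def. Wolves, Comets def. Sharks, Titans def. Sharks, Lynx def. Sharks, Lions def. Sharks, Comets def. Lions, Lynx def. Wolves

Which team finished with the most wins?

Win totals: Wolves 0, Titans 5, Lions 3, Sharks 1, Lynx 2, Comets 4.
Titans leads with 5 wins (next highest: 4).

Titans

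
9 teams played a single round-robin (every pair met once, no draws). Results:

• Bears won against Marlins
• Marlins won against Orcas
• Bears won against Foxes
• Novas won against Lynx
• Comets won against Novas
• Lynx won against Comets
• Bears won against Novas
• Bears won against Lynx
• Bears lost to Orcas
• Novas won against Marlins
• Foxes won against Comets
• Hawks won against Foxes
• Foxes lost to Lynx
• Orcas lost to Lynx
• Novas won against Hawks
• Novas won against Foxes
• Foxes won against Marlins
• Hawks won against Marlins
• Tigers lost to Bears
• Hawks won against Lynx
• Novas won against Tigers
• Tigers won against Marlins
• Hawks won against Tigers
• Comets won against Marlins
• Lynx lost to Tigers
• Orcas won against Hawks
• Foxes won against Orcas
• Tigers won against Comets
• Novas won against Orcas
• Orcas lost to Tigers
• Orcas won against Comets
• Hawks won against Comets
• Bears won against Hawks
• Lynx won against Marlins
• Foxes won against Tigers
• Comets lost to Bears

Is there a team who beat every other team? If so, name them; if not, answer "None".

Highest win total is Bears with 7 (out of 8 possible).
Bears lost to Orcas, so no team went undefeated.

None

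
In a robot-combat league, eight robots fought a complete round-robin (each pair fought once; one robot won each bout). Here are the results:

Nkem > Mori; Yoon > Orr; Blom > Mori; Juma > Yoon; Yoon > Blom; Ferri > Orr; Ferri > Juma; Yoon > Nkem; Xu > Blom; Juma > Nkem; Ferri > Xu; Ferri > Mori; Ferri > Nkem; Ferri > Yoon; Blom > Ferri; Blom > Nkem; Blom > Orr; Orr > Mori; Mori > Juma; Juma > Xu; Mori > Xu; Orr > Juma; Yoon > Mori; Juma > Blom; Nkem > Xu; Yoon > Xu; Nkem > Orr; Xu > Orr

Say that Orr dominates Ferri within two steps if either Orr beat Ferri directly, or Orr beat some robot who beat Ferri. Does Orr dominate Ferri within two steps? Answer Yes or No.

Orr did not beat Ferri directly.
Orr beat Mori, Juma, but each of them lost to Ferri. No two-step path.

No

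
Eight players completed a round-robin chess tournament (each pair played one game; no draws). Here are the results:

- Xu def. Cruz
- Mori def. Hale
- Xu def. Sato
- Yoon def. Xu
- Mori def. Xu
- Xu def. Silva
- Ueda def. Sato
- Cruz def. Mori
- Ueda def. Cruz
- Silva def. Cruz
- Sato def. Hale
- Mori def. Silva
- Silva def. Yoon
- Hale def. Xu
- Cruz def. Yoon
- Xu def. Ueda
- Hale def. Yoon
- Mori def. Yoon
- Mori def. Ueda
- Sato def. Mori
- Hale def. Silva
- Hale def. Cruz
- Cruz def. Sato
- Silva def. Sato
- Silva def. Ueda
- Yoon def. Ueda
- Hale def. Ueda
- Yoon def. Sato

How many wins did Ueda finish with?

2

Ueda's results: beat Cruz, Sato; lost to Silva, Xu, Mori, Hale, Yoon.
That is 2 wins.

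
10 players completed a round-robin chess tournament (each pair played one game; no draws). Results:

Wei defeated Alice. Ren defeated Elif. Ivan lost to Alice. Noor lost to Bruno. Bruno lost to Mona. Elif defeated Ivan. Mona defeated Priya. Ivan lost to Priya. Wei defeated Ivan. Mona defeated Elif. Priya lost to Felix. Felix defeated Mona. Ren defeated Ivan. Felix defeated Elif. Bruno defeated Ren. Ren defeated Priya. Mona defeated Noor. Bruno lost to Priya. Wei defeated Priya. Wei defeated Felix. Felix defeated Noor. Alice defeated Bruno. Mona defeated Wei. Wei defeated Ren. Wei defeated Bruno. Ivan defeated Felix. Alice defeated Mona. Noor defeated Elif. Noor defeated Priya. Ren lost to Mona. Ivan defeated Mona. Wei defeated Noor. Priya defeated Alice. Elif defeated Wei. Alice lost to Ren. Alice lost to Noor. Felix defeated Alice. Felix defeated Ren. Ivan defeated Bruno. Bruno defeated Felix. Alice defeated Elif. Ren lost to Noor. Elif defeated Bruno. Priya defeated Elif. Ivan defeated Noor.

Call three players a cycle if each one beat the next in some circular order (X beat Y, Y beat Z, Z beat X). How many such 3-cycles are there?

33

Win totals: Bruno 3, Ren 4, Alice 4, Mona 6, Wei 7, Ivan 4, Noor 4, Elif 3, Felix 6, Priya 4.
A player with w wins dominates both others in C(w,2) triples; summing gives 3 + 6 + 6 + 15 + 21 + 6 + 6 + 3 + 15 + 6 = 87 transitive triples.
Total triples C(10,3) = 120, so cyclic triples = 120 − 87 = 33.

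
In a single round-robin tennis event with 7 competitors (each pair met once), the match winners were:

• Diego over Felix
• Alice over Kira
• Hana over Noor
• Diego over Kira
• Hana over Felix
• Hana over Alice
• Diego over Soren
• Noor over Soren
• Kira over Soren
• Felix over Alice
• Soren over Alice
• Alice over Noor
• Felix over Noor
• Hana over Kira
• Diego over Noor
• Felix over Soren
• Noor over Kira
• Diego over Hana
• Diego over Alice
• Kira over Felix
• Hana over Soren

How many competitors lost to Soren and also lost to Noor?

Soren beat: Alice.
Noor beat: Kira, Soren.
No one was beaten by both.

0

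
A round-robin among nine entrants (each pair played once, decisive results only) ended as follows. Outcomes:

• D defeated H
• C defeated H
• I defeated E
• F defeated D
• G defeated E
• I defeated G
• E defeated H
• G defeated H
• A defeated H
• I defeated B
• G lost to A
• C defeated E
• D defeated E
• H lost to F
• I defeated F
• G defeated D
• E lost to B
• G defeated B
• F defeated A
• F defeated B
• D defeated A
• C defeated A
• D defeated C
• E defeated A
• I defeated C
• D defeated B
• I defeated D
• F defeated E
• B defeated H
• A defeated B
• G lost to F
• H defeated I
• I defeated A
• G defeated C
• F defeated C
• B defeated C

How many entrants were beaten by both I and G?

I beat: A, B, C, D, E, F, G.
G beat: B, C, D, E, H.
Both beat: B, C, D, E — 4.

4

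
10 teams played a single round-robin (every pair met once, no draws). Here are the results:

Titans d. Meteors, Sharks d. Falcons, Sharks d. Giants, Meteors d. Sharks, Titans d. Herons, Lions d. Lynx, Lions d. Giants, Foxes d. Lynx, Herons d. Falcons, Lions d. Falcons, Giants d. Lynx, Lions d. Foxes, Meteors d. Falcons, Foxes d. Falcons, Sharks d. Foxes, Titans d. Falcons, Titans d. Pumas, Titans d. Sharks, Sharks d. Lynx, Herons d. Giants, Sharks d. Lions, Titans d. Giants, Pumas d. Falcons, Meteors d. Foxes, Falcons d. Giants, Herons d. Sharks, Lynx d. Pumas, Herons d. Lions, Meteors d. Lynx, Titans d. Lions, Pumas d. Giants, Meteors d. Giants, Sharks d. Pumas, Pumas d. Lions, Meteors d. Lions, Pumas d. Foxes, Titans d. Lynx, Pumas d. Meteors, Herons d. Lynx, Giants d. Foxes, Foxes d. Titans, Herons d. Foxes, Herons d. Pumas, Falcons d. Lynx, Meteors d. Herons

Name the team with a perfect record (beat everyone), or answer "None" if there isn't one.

None

Highest win total is Titans with 8 (out of 9 possible).
Titans lost to Foxes, so no team went undefeated.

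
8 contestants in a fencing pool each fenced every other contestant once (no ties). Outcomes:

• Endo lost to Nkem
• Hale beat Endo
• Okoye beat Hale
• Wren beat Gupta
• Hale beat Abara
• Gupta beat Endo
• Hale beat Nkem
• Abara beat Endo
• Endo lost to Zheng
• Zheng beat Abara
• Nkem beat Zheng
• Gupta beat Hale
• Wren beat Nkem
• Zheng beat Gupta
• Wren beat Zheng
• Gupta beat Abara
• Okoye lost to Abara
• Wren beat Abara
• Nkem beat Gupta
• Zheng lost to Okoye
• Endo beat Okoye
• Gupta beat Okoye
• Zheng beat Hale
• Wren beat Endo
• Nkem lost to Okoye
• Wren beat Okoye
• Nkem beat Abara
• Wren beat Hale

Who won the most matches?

Wren

Win totals: Hale 3, Endo 1, Nkem 4, Abara 2, Gupta 4, Zheng 4, Okoye 3, Wren 7.
Wren leads with 7 wins (next highest: 4).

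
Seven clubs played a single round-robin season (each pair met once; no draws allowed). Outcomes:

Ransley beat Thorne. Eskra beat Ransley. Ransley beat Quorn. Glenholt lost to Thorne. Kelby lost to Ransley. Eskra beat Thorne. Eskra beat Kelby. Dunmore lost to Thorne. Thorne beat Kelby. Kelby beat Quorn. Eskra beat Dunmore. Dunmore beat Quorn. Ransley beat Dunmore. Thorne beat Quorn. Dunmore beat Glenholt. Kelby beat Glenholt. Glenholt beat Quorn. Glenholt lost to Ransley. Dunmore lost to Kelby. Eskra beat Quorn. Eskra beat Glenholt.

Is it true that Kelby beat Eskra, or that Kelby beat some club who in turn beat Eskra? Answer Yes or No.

Kelby did not beat Eskra directly.
Kelby beat Quorn, Dunmore, Glenholt, but each of them lost to Eskra. No two-step path.

No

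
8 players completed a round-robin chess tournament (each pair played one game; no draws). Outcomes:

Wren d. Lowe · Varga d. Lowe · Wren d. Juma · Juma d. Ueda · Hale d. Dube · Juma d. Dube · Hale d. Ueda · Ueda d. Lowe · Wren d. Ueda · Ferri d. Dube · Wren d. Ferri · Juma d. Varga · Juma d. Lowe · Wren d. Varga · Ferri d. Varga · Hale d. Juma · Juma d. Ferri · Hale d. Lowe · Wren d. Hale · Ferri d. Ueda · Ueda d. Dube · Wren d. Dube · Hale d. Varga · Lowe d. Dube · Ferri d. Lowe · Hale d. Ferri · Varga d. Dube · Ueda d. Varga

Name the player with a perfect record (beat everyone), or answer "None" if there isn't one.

Wren has 7 wins out of 7 opponents — a perfect record.

Wren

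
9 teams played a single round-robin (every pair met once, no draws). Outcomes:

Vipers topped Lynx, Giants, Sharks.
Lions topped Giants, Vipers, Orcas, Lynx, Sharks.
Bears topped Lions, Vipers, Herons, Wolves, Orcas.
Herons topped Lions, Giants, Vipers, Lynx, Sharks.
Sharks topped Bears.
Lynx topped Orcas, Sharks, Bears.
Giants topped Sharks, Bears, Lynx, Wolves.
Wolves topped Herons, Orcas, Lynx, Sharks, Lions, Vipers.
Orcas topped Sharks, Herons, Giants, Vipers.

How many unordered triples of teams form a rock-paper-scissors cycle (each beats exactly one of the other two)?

Win totals: Lynx 3, Orcas 4, Bears 5, Vipers 3, Giants 4, Sharks 1, Herons 5, Lions 5, Wolves 6.
A team with w wins dominates both others in C(w,2) triples; summing gives 3 + 6 + 10 + 3 + 6 + 0 + 10 + 10 + 15 = 63 transitive triples.
Total triples C(9,3) = 84, so cyclic triples = 84 − 63 = 21.

21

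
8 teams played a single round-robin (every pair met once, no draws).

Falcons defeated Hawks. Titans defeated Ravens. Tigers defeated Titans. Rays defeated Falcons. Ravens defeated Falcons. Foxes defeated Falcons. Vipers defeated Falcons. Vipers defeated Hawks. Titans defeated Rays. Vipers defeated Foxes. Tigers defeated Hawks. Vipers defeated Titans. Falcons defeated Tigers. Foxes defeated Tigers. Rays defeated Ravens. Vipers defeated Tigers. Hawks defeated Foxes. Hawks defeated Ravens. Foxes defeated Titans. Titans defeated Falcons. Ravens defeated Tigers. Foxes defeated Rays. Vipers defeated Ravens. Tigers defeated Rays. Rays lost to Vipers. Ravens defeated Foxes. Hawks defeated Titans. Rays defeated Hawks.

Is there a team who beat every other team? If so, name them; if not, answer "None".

Vipers has 7 wins out of 7 opponents — a perfect record.

Vipers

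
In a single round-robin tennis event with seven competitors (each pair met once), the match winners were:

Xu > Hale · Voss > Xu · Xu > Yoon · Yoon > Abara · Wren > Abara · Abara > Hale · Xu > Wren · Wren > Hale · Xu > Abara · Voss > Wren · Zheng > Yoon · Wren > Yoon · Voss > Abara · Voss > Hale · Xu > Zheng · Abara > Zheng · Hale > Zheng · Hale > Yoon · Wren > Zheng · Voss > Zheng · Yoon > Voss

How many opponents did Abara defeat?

Abara's results: beat Zheng, Hale; lost to Wren, Yoon, Voss, Xu.
That is 2 wins.

2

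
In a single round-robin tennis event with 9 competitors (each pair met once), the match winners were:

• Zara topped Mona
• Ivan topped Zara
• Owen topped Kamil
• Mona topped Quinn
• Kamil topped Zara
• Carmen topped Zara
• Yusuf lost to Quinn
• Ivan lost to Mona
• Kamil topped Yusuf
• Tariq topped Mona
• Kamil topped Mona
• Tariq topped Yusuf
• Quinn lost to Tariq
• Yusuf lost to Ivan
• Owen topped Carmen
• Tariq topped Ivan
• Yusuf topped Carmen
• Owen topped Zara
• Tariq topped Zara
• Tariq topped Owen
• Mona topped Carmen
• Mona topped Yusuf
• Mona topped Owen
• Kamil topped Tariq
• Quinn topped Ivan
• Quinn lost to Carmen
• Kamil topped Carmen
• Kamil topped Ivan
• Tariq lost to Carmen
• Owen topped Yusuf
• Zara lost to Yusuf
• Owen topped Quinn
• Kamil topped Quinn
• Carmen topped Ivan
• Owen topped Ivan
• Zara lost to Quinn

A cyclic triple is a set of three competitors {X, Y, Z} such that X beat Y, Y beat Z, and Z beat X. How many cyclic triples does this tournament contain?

12

Win totals: Ivan 2, Carmen 4, Kamil 7, Quinn 3, Tariq 6, Owen 6, Zara 1, Mona 5, Yusuf 2.
A competitor with w wins dominates both others in C(w,2) triples; summing gives 1 + 6 + 21 + 3 + 15 + 15 + 0 + 10 + 1 = 72 transitive triples.
Total triples C(9,3) = 84, so cyclic triples = 84 − 72 = 12.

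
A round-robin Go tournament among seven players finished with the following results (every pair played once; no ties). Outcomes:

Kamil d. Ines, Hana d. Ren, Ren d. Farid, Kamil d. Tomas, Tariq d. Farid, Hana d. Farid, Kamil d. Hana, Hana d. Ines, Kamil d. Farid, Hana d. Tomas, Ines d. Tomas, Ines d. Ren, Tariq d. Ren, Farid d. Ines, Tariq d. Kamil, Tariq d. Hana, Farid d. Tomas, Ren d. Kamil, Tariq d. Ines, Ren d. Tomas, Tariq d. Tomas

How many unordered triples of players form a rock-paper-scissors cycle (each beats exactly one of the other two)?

3

Win totals: Hana 4, Farid 2, Kamil 4, Tomas 0, Ines 2, Ren 3, Tariq 6.
A player with w wins dominates both others in C(w,2) triples; summing gives 6 + 1 + 6 + 0 + 1 + 3 + 15 = 32 transitive triples.
Total triples C(7,3) = 35, so cyclic triples = 35 − 32 = 3.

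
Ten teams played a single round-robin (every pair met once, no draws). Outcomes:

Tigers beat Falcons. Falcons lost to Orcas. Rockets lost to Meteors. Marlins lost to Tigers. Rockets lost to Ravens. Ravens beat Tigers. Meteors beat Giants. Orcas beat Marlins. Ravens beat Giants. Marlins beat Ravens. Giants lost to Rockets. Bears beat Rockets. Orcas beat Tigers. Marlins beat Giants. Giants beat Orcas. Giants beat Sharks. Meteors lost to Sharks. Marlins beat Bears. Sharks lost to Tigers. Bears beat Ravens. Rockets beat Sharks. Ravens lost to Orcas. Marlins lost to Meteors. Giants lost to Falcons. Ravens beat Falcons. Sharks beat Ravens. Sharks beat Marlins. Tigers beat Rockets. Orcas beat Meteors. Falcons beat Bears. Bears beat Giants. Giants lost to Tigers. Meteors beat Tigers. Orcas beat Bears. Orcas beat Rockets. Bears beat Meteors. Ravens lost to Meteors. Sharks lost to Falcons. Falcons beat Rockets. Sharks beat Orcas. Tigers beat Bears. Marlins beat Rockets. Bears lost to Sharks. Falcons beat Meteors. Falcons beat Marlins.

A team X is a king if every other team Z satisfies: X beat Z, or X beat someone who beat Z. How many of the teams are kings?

Bears reaches everyone (king).
Tigers reaches everyone (king).
Giants reaches everyone (king).
Orcas reaches everyone (king).
Ravens reaches everyone (king).
Sharks reaches everyone (king).
Falcons reaches everyone (king).
Rockets cannot reach Tigers, Falcons in two steps.
Marlins reaches everyone (king).
Meteors reaches everyone (king).
Kings: Bears, Tigers, Giants, Orcas, Ravens, Sharks, Falcons, Marlins, Meteors — 9.

9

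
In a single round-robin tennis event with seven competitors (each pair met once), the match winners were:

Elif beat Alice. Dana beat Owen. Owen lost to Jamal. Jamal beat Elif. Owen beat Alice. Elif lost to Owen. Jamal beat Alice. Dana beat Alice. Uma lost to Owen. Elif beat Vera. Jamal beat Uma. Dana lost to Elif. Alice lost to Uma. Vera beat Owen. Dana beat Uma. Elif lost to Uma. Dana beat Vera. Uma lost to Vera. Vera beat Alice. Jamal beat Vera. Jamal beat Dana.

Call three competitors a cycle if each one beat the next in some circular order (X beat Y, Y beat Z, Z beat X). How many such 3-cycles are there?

4

Win totals: Jamal 6, Uma 2, Owen 3, Dana 4, Alice 0, Elif 3, Vera 3.
A competitor with w wins dominates both others in C(w,2) triples; summing gives 15 + 1 + 3 + 6 + 0 + 3 + 3 = 31 transitive triples.
Total triples C(7,3) = 35, so cyclic triples = 35 − 31 = 4.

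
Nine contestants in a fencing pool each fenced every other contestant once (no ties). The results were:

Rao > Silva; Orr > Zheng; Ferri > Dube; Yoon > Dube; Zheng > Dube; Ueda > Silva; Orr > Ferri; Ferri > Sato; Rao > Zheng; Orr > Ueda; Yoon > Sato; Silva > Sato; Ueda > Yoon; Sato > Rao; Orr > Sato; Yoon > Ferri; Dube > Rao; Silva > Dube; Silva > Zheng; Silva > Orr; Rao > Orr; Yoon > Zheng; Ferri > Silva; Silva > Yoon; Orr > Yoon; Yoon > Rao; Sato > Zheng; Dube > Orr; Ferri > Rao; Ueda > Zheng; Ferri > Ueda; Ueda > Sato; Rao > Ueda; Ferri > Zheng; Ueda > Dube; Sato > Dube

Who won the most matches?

Ferri

Win totals: Sato 3, Yoon 5, Orr 5, Silva 5, Ferri 6, Dube 2, Rao 4, Zheng 1, Ueda 5.
Ferri leads with 6 wins (next highest: 5).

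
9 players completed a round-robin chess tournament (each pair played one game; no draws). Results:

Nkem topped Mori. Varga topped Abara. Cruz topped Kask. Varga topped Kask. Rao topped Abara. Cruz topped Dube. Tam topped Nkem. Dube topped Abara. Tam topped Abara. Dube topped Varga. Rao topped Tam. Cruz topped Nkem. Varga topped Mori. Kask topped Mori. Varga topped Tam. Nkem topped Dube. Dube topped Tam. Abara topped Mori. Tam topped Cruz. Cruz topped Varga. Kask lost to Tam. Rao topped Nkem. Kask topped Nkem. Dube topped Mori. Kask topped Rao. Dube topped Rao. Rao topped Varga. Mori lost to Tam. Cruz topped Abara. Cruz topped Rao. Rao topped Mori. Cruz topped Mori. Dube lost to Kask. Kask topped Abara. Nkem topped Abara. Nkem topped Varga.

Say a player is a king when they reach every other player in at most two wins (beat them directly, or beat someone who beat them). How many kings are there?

Varga reaches everyone (king).
Dube reaches everyone (king).
Cruz reaches everyone (king).
Rao reaches everyone (king).
Kask cannot reach Cruz in two steps.
Tam reaches everyone (king).
Mori cannot reach Varga, Dube, Cruz, Rao, Kask, Tam, Nkem, Abara in two steps.
Nkem cannot reach Cruz in two steps.
Abara cannot reach Varga, Dube, Cruz, Rao, Kask, Tam, Nkem in two steps.
Kings: Varga, Dube, Cruz, Rao, Tam — 5.

5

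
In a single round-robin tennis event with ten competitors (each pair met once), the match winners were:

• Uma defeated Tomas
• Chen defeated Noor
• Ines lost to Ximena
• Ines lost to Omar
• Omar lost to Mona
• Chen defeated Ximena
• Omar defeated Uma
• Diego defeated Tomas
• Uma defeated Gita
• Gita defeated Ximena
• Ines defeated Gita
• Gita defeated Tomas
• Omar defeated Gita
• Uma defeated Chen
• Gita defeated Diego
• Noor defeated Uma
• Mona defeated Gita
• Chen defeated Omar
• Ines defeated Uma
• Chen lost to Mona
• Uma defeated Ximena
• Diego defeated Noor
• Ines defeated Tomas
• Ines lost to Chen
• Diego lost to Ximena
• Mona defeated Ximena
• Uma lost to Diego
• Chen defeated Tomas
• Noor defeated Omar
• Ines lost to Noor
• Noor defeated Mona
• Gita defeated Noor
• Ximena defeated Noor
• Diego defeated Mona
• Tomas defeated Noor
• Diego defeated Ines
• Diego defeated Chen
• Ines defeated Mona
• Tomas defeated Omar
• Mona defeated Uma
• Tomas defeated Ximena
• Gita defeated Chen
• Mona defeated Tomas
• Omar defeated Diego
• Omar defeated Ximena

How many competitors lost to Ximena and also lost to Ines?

0

Ximena beat: Ines, Noor, Diego.
Ines beat: Gita, Tomas, Uma, Mona.
No one was beaten by both.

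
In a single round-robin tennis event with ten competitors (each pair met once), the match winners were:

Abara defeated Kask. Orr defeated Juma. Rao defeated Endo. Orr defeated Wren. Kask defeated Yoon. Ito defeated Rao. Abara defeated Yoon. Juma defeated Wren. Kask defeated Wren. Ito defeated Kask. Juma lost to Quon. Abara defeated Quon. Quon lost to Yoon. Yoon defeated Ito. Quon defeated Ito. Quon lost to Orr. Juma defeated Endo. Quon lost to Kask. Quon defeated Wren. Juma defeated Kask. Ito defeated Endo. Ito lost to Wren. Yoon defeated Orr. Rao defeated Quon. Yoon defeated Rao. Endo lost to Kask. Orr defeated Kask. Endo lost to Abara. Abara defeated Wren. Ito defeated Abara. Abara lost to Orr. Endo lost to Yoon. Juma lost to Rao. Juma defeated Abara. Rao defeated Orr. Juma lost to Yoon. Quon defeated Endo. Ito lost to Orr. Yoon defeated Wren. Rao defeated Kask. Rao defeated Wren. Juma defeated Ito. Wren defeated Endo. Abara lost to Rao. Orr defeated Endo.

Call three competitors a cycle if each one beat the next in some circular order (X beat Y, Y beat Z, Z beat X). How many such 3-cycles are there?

Win totals: Rao 7, Endo 0, Abara 5, Wren 2, Juma 5, Orr 7, Kask 4, Quon 4, Ito 4, Yoon 7.
A competitor with w wins dominates both others in C(w,2) triples; summing gives 21 + 0 + 10 + 1 + 10 + 21 + 6 + 6 + 6 + 21 = 102 transitive triples.
Total triples C(10,3) = 120, so cyclic triples = 120 − 102 = 18.

18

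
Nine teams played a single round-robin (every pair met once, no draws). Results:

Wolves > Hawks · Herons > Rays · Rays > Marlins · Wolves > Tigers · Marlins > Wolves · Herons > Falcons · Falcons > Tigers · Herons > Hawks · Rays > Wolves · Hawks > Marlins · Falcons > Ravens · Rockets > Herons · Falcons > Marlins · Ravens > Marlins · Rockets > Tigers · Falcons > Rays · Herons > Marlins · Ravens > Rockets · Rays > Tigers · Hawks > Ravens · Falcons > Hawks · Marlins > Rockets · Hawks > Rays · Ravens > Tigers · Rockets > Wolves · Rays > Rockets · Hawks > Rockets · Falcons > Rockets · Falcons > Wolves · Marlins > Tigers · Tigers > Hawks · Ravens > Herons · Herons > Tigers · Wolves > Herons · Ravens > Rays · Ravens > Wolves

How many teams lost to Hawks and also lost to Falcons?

4

Hawks beat: Rockets, Rays, Ravens, Marlins.
Falcons beat: Rockets, Hawks, Rays, Ravens, Wolves, Marlins, Tigers.
Both beat: Rockets, Rays, Ravens, Marlins — 4.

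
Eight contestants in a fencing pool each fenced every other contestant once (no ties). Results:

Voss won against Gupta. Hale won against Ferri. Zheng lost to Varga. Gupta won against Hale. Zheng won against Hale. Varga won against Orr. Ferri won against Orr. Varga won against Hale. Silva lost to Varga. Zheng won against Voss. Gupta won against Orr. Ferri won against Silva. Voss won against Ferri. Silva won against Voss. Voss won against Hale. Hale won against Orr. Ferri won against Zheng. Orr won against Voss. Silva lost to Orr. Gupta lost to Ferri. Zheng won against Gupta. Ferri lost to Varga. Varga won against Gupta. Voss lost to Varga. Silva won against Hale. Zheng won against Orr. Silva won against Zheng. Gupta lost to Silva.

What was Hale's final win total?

2

Hale's results: beat Orr, Ferri; lost to Voss, Varga, Silva, Gupta, Zheng.
That is 2 wins.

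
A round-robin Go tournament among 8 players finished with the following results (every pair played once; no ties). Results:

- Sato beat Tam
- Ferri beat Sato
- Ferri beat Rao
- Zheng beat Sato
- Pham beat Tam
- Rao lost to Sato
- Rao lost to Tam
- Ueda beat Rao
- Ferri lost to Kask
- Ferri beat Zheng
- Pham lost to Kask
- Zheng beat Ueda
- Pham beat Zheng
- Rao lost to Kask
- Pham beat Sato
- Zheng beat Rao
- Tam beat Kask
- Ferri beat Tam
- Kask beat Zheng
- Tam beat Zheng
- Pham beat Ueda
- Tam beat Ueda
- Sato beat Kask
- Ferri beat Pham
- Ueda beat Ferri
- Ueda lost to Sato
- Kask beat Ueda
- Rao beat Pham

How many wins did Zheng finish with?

3

Zheng's results: beat Rao, Sato, Ueda; lost to Kask, Ferri, Tam, Pham.
That is 3 wins.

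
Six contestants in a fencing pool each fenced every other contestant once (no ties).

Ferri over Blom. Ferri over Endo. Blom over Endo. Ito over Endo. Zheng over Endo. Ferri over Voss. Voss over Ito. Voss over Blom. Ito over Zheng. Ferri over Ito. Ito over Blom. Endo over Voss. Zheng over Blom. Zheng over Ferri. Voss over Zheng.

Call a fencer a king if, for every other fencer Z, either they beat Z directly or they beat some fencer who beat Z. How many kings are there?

Zheng reaches everyone (king).
Ito reaches everyone (king).
Endo cannot reach Ferri in two steps.
Blom cannot reach Zheng, Ito, Ferri in two steps.
Ferri reaches everyone (king).
Voss reaches everyone (king).
Kings: Zheng, Ito, Ferri, Voss — 4.

4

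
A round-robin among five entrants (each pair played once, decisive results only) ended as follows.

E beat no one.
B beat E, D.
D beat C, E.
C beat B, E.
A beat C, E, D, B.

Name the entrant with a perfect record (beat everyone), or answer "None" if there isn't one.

A

A has 4 wins out of 4 opponents — a perfect record.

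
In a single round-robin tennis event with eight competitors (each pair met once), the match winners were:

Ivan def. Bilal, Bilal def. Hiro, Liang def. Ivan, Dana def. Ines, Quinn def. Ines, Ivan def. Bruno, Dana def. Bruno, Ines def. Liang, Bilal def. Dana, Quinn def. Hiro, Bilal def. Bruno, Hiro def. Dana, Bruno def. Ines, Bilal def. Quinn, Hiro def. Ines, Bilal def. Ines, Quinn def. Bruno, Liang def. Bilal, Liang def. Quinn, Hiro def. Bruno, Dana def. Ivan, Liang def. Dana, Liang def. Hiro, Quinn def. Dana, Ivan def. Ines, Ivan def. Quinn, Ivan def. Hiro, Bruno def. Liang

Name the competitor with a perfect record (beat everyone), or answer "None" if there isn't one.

Highest win total is Liang with 5 (out of 7 possible).
Liang lost to Ines, Bruno, so no competitor went undefeated.

None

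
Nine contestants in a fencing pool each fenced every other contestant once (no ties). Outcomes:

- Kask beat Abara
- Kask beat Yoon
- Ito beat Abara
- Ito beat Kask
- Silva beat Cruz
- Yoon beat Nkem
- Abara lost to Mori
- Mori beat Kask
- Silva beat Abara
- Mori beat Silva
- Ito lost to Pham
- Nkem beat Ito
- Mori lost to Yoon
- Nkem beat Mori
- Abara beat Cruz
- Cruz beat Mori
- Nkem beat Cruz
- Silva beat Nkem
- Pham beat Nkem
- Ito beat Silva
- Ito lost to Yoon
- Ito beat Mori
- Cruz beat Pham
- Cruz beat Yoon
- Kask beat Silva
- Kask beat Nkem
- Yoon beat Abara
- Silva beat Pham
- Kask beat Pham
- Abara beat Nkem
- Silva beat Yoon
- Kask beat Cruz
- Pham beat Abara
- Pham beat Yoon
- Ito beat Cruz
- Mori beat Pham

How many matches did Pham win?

4

Pham's results: beat Abara, Yoon, Nkem, Ito; lost to Mori, Kask, Silva, Cruz.
That is 4 wins.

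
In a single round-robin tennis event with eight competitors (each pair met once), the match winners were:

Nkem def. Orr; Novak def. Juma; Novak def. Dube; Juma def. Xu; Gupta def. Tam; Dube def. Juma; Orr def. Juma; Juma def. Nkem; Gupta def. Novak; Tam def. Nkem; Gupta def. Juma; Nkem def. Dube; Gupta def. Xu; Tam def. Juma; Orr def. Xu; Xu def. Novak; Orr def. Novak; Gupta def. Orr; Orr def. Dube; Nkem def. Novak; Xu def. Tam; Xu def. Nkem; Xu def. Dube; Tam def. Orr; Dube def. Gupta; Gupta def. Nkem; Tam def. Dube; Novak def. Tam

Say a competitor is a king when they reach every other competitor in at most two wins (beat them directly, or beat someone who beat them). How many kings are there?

Novak reaches everyone (king).
Nkem reaches everyone (king).
Orr reaches everyone (king).
Dube reaches everyone (king).
Tam reaches everyone (king).
Juma cannot reach Gupta in two steps.
Xu reaches everyone (king).
Gupta reaches everyone (king).
Kings: Novak, Nkem, Orr, Dube, Tam, Xu, Gupta — 7.

7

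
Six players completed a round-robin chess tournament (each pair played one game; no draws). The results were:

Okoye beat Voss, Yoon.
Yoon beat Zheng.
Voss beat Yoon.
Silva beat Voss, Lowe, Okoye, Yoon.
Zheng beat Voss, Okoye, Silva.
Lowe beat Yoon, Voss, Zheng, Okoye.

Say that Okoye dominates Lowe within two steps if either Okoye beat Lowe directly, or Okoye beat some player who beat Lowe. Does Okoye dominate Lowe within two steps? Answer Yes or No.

Okoye did not beat Lowe directly.
Okoye beat Voss, Yoon, but each of them lost to Lowe. No two-step path.

No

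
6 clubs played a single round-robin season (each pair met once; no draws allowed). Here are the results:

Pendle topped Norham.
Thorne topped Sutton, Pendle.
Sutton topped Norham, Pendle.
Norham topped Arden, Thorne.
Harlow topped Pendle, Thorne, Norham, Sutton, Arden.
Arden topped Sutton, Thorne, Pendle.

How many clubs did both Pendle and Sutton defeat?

1

Pendle beat: Norham.
Sutton beat: Norham, Pendle.
Both beat: Norham — 1.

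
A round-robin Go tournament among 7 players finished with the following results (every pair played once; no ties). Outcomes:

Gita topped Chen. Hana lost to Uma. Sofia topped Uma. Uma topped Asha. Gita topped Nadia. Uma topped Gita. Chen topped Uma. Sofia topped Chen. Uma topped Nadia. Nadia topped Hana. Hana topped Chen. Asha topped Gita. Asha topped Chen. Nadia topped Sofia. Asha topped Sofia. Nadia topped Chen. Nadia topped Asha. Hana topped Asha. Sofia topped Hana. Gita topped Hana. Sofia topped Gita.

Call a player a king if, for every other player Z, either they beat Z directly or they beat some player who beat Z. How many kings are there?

5

Gita reaches everyone (king).
Asha reaches everyone (king).
Uma reaches everyone (king).
Sofia reaches everyone (king).
Nadia reaches everyone (king).
Chen cannot reach Sofia in two steps.
Hana cannot reach Nadia in two steps.
Kings: Gita, Asha, Uma, Sofia, Nadia — 5.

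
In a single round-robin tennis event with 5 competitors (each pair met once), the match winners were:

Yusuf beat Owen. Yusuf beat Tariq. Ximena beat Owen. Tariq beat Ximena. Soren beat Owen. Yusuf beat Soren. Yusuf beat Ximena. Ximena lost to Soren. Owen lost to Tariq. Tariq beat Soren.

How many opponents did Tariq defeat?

Tariq's results: beat Ximena, Owen, Soren; lost to Yusuf.
That is 3 wins.

3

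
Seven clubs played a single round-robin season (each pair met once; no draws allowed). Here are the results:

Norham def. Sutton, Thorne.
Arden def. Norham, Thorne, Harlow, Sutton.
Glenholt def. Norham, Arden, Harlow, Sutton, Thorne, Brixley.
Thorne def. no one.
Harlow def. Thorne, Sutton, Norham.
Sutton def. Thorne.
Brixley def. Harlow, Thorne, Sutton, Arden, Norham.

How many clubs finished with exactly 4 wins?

Win totals: Thorne 0, Harlow 3, Norham 2, Brixley 5, Arden 4, Glenholt 6, Sutton 1.
Exactly 4: Arden — 1 club.

1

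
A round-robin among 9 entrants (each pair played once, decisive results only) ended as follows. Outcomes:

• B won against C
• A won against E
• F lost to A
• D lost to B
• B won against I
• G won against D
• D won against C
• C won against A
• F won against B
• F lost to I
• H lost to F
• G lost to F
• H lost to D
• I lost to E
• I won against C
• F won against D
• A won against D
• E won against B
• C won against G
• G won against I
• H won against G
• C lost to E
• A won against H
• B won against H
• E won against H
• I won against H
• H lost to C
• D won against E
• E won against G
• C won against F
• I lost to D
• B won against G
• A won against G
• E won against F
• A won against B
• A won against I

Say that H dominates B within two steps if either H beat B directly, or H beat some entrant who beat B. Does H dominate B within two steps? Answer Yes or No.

H did not beat B directly.
H beat G, but each of them lost to B. No two-step path.

No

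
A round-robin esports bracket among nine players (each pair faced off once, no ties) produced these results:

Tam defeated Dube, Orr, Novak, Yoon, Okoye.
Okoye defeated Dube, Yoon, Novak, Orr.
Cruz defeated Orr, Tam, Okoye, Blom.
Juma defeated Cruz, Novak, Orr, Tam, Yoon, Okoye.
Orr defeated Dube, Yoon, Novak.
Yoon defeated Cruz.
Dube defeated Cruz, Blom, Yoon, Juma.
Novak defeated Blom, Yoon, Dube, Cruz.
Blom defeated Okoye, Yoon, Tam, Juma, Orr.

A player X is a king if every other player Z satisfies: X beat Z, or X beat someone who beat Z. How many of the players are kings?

6

Dube reaches everyone (king).
Tam reaches everyone (king).
Okoye cannot reach Tam in two steps.
Blom reaches everyone (king).
Juma reaches everyone (king).
Orr cannot reach Tam, Okoye in two steps.
Yoon cannot reach Dube, Juma, Novak in two steps.
Cruz reaches everyone (king).
Novak reaches everyone (king).
Kings: Dube, Tam, Blom, Juma, Cruz, Novak — 6.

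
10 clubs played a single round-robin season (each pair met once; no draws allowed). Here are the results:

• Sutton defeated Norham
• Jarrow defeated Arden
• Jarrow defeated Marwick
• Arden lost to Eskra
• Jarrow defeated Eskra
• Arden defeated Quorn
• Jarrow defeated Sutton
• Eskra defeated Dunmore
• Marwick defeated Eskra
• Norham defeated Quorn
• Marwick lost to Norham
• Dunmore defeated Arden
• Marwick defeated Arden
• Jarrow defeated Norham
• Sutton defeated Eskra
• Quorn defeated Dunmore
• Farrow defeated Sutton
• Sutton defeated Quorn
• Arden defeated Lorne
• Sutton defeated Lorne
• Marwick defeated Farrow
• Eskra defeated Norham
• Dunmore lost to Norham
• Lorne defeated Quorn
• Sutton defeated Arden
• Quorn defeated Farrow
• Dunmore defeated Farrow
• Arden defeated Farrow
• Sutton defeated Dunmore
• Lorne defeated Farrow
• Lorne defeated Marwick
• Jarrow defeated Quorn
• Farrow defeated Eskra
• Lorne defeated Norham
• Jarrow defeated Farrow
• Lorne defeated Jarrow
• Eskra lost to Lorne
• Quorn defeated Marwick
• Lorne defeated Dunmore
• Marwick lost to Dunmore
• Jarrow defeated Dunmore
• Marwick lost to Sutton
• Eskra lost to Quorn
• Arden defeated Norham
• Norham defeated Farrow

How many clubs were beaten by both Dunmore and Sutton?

Dunmore beat: Farrow, Arden, Marwick.
Sutton beat: Lorne, Eskra, Norham, Dunmore, Quorn, Arden, Marwick.
Both beat: Arden, Marwick — 2.

2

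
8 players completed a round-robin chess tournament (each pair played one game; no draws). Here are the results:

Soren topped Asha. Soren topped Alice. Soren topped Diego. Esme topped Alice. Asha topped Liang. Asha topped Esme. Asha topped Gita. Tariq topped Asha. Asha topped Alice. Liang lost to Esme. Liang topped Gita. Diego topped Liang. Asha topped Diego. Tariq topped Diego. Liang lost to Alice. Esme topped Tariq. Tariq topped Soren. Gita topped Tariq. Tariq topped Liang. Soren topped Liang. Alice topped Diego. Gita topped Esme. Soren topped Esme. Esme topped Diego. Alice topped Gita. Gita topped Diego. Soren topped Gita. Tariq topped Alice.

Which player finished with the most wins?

Win totals: Gita 3, Asha 5, Esme 4, Alice 3, Soren 6, Tariq 5, Liang 1, Diego 1.
Soren leads with 6 wins (next highest: 5).

Soren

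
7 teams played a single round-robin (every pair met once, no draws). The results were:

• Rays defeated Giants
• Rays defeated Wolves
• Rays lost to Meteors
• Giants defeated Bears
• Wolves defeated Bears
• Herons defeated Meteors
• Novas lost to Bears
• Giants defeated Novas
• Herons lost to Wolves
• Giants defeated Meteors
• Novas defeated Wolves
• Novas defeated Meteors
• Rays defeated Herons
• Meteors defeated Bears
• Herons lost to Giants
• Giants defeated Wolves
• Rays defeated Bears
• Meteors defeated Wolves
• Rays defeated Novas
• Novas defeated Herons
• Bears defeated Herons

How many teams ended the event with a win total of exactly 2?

Win totals: Wolves 2, Herons 1, Meteors 3, Bears 2, Giants 5, Novas 3, Rays 5.
Exactly 2: Wolves, Bears — 2 teams.

2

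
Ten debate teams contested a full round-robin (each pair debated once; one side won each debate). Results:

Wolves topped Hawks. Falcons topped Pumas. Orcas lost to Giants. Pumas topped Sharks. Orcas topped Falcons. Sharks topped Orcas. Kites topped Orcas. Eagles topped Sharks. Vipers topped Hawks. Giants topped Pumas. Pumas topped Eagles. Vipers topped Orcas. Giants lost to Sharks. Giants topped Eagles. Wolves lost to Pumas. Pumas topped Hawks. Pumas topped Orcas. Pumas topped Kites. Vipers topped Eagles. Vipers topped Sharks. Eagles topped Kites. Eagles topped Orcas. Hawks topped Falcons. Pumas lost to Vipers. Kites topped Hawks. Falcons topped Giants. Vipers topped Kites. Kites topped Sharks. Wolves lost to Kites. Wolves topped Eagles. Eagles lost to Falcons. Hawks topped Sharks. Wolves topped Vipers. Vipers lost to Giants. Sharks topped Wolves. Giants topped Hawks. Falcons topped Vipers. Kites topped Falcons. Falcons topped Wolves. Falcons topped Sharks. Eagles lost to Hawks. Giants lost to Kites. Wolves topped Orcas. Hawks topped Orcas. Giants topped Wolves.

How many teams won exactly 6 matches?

5

Win totals: Falcons 6, Kites 6, Vipers 6, Eagles 3, Wolves 4, Orcas 1, Pumas 6, Sharks 3, Hawks 4, Giants 6.
Exactly 6: Falcons, Kites, Vipers, Pumas, Giants — 5 teams.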